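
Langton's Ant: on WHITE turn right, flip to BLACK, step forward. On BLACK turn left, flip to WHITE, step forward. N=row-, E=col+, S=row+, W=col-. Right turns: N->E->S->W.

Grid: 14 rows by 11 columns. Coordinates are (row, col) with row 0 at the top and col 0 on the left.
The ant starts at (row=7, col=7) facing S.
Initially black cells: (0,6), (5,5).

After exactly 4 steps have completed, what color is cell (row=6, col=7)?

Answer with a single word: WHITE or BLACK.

Answer: BLACK

Derivation:
Step 1: on WHITE (7,7): turn R to W, flip to black, move to (7,6). |black|=3
Step 2: on WHITE (7,6): turn R to N, flip to black, move to (6,6). |black|=4
Step 3: on WHITE (6,6): turn R to E, flip to black, move to (6,7). |black|=5
Step 4: on WHITE (6,7): turn R to S, flip to black, move to (7,7). |black|=6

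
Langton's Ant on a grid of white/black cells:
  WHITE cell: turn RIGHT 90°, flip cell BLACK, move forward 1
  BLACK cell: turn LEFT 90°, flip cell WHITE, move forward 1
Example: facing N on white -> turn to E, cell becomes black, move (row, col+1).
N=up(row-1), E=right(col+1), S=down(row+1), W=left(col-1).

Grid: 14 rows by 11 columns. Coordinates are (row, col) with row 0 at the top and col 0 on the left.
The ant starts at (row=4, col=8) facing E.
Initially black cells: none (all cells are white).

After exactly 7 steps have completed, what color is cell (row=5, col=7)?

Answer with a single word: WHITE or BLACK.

Step 1: on WHITE (4,8): turn R to S, flip to black, move to (5,8). |black|=1
Step 2: on WHITE (5,8): turn R to W, flip to black, move to (5,7). |black|=2
Step 3: on WHITE (5,7): turn R to N, flip to black, move to (4,7). |black|=3
Step 4: on WHITE (4,7): turn R to E, flip to black, move to (4,8). |black|=4
Step 5: on BLACK (4,8): turn L to N, flip to white, move to (3,8). |black|=3
Step 6: on WHITE (3,8): turn R to E, flip to black, move to (3,9). |black|=4
Step 7: on WHITE (3,9): turn R to S, flip to black, move to (4,9). |black|=5

Answer: BLACK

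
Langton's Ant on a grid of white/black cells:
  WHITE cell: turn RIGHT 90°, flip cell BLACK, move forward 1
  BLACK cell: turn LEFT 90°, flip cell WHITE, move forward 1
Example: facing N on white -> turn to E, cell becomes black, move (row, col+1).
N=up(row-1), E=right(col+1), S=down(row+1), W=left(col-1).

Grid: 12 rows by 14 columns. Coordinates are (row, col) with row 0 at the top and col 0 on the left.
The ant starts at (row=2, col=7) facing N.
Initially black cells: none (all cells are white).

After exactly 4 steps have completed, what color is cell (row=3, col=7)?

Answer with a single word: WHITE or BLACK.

Step 1: on WHITE (2,7): turn R to E, flip to black, move to (2,8). |black|=1
Step 2: on WHITE (2,8): turn R to S, flip to black, move to (3,8). |black|=2
Step 3: on WHITE (3,8): turn R to W, flip to black, move to (3,7). |black|=3
Step 4: on WHITE (3,7): turn R to N, flip to black, move to (2,7). |black|=4

Answer: BLACK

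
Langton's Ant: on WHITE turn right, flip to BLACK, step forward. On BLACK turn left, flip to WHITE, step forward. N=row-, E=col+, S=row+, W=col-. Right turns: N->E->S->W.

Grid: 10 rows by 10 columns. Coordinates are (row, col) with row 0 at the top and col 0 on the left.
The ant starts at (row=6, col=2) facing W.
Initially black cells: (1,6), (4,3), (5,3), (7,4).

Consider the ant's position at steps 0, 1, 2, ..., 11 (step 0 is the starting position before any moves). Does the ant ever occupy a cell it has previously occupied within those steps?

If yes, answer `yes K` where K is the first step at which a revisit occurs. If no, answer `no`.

Step 1: on WHITE (6,2): turn R to N, flip to black, move to (5,2). |black|=5 — new cell
Step 2: on WHITE (5,2): turn R to E, flip to black, move to (5,3). |black|=6 — new cell
Step 3: on BLACK (5,3): turn L to N, flip to white, move to (4,3). |black|=5 — new cell
Step 4: on BLACK (4,3): turn L to W, flip to white, move to (4,2). |black|=4 — new cell
Step 5: on WHITE (4,2): turn R to N, flip to black, move to (3,2). |black|=5 — new cell
Step 6: on WHITE (3,2): turn R to E, flip to black, move to (3,3). |black|=6 — new cell
Step 7: on WHITE (3,3): turn R to S, flip to black, move to (4,3). |black|=7 — REVISIT

Answer: yes 7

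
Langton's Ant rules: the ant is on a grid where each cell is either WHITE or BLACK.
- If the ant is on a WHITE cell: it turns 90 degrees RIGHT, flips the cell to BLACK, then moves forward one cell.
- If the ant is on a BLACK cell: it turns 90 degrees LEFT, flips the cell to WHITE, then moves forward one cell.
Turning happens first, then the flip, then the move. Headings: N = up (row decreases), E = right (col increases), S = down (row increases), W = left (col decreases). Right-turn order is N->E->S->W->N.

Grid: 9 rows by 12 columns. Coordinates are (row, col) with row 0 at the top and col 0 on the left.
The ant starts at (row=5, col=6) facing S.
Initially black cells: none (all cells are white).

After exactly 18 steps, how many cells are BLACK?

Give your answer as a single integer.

Answer: 6

Derivation:
Step 1: on WHITE (5,6): turn R to W, flip to black, move to (5,5). |black|=1
Step 2: on WHITE (5,5): turn R to N, flip to black, move to (4,5). |black|=2
Step 3: on WHITE (4,5): turn R to E, flip to black, move to (4,6). |black|=3
Step 4: on WHITE (4,6): turn R to S, flip to black, move to (5,6). |black|=4
Step 5: on BLACK (5,6): turn L to E, flip to white, move to (5,7). |black|=3
Step 6: on WHITE (5,7): turn R to S, flip to black, move to (6,7). |black|=4
Step 7: on WHITE (6,7): turn R to W, flip to black, move to (6,6). |black|=5
Step 8: on WHITE (6,6): turn R to N, flip to black, move to (5,6). |black|=6
Step 9: on WHITE (5,6): turn R to E, flip to black, move to (5,7). |black|=7
Step 10: on BLACK (5,7): turn L to N, flip to white, move to (4,7). |black|=6
Step 11: on WHITE (4,7): turn R to E, flip to black, move to (4,8). |black|=7
Step 12: on WHITE (4,8): turn R to S, flip to black, move to (5,8). |black|=8
Step 13: on WHITE (5,8): turn R to W, flip to black, move to (5,7). |black|=9
Step 14: on WHITE (5,7): turn R to N, flip to black, move to (4,7). |black|=10
Step 15: on BLACK (4,7): turn L to W, flip to white, move to (4,6). |black|=9
Step 16: on BLACK (4,6): turn L to S, flip to white, move to (5,6). |black|=8
Step 17: on BLACK (5,6): turn L to E, flip to white, move to (5,7). |black|=7
Step 18: on BLACK (5,7): turn L to N, flip to white, move to (4,7). |black|=6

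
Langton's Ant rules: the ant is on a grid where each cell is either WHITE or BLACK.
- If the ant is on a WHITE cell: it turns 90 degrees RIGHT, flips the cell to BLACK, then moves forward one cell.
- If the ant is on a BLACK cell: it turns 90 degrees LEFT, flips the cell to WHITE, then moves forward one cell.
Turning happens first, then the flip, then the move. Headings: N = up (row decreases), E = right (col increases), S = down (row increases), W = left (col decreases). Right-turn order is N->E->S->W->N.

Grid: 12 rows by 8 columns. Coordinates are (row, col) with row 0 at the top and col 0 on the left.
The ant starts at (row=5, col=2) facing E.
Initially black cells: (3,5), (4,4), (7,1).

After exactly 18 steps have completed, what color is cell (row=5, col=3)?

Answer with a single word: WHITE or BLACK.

Answer: BLACK

Derivation:
Step 1: on WHITE (5,2): turn R to S, flip to black, move to (6,2). |black|=4
Step 2: on WHITE (6,2): turn R to W, flip to black, move to (6,1). |black|=5
Step 3: on WHITE (6,1): turn R to N, flip to black, move to (5,1). |black|=6
Step 4: on WHITE (5,1): turn R to E, flip to black, move to (5,2). |black|=7
Step 5: on BLACK (5,2): turn L to N, flip to white, move to (4,2). |black|=6
Step 6: on WHITE (4,2): turn R to E, flip to black, move to (4,3). |black|=7
Step 7: on WHITE (4,3): turn R to S, flip to black, move to (5,3). |black|=8
Step 8: on WHITE (5,3): turn R to W, flip to black, move to (5,2). |black|=9
Step 9: on WHITE (5,2): turn R to N, flip to black, move to (4,2). |black|=10
Step 10: on BLACK (4,2): turn L to W, flip to white, move to (4,1). |black|=9
Step 11: on WHITE (4,1): turn R to N, flip to black, move to (3,1). |black|=10
Step 12: on WHITE (3,1): turn R to E, flip to black, move to (3,2). |black|=11
Step 13: on WHITE (3,2): turn R to S, flip to black, move to (4,2). |black|=12
Step 14: on WHITE (4,2): turn R to W, flip to black, move to (4,1). |black|=13
Step 15: on BLACK (4,1): turn L to S, flip to white, move to (5,1). |black|=12
Step 16: on BLACK (5,1): turn L to E, flip to white, move to (5,2). |black|=11
Step 17: on BLACK (5,2): turn L to N, flip to white, move to (4,2). |black|=10
Step 18: on BLACK (4,2): turn L to W, flip to white, move to (4,1). |black|=9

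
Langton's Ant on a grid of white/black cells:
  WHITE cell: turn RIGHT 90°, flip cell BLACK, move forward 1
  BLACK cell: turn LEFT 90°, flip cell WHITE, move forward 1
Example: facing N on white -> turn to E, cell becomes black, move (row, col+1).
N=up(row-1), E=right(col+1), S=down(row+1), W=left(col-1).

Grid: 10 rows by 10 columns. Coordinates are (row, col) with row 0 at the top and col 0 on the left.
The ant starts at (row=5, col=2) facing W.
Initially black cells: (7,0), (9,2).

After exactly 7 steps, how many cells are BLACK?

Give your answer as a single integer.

Answer: 7

Derivation:
Step 1: on WHITE (5,2): turn R to N, flip to black, move to (4,2). |black|=3
Step 2: on WHITE (4,2): turn R to E, flip to black, move to (4,3). |black|=4
Step 3: on WHITE (4,3): turn R to S, flip to black, move to (5,3). |black|=5
Step 4: on WHITE (5,3): turn R to W, flip to black, move to (5,2). |black|=6
Step 5: on BLACK (5,2): turn L to S, flip to white, move to (6,2). |black|=5
Step 6: on WHITE (6,2): turn R to W, flip to black, move to (6,1). |black|=6
Step 7: on WHITE (6,1): turn R to N, flip to black, move to (5,1). |black|=7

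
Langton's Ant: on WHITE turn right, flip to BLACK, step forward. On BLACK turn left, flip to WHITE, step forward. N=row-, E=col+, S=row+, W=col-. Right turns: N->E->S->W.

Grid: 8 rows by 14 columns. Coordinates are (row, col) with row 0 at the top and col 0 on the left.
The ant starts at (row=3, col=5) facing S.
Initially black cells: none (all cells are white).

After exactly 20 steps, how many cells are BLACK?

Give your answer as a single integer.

Step 1: on WHITE (3,5): turn R to W, flip to black, move to (3,4). |black|=1
Step 2: on WHITE (3,4): turn R to N, flip to black, move to (2,4). |black|=2
Step 3: on WHITE (2,4): turn R to E, flip to black, move to (2,5). |black|=3
Step 4: on WHITE (2,5): turn R to S, flip to black, move to (3,5). |black|=4
Step 5: on BLACK (3,5): turn L to E, flip to white, move to (3,6). |black|=3
Step 6: on WHITE (3,6): turn R to S, flip to black, move to (4,6). |black|=4
Step 7: on WHITE (4,6): turn R to W, flip to black, move to (4,5). |black|=5
Step 8: on WHITE (4,5): turn R to N, flip to black, move to (3,5). |black|=6
Step 9: on WHITE (3,5): turn R to E, flip to black, move to (3,6). |black|=7
Step 10: on BLACK (3,6): turn L to N, flip to white, move to (2,6). |black|=6
Step 11: on WHITE (2,6): turn R to E, flip to black, move to (2,7). |black|=7
Step 12: on WHITE (2,7): turn R to S, flip to black, move to (3,7). |black|=8
Step 13: on WHITE (3,7): turn R to W, flip to black, move to (3,6). |black|=9
Step 14: on WHITE (3,6): turn R to N, flip to black, move to (2,6). |black|=10
Step 15: on BLACK (2,6): turn L to W, flip to white, move to (2,5). |black|=9
Step 16: on BLACK (2,5): turn L to S, flip to white, move to (3,5). |black|=8
Step 17: on BLACK (3,5): turn L to E, flip to white, move to (3,6). |black|=7
Step 18: on BLACK (3,6): turn L to N, flip to white, move to (2,6). |black|=6
Step 19: on WHITE (2,6): turn R to E, flip to black, move to (2,7). |black|=7
Step 20: on BLACK (2,7): turn L to N, flip to white, move to (1,7). |black|=6

Answer: 6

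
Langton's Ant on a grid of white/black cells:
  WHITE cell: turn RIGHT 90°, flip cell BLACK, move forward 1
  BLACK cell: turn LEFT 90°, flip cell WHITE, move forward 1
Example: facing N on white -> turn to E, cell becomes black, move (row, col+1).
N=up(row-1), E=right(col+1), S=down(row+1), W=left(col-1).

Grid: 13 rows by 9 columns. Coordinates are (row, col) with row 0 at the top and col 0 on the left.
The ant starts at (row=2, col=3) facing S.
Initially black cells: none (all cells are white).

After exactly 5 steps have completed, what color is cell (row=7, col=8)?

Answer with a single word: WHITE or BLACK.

Step 1: on WHITE (2,3): turn R to W, flip to black, move to (2,2). |black|=1
Step 2: on WHITE (2,2): turn R to N, flip to black, move to (1,2). |black|=2
Step 3: on WHITE (1,2): turn R to E, flip to black, move to (1,3). |black|=3
Step 4: on WHITE (1,3): turn R to S, flip to black, move to (2,3). |black|=4
Step 5: on BLACK (2,3): turn L to E, flip to white, move to (2,4). |black|=3

Answer: WHITE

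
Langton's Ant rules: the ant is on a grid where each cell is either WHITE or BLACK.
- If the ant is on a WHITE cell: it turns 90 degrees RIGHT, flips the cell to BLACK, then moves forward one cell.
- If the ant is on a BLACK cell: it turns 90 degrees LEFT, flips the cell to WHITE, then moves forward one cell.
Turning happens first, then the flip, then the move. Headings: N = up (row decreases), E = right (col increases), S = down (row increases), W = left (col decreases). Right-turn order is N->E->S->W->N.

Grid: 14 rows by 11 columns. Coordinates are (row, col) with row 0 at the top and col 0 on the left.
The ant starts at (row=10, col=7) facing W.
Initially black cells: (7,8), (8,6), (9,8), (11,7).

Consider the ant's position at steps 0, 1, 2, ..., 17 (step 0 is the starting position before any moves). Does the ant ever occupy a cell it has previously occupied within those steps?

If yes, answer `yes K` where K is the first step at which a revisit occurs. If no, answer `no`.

Step 1: on WHITE (10,7): turn R to N, flip to black, move to (9,7). |black|=5 — new cell
Step 2: on WHITE (9,7): turn R to E, flip to black, move to (9,8). |black|=6 — new cell
Step 3: on BLACK (9,8): turn L to N, flip to white, move to (8,8). |black|=5 — new cell
Step 4: on WHITE (8,8): turn R to E, flip to black, move to (8,9). |black|=6 — new cell
Step 5: on WHITE (8,9): turn R to S, flip to black, move to (9,9). |black|=7 — new cell
Step 6: on WHITE (9,9): turn R to W, flip to black, move to (9,8). |black|=8 — REVISIT

Answer: yes 6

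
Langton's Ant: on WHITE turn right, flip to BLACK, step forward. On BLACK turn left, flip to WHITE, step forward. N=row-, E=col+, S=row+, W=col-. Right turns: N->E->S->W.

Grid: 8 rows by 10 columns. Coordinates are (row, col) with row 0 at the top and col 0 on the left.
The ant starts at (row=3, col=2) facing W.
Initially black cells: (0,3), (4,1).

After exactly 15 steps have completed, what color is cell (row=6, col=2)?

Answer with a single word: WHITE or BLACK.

Answer: BLACK

Derivation:
Step 1: on WHITE (3,2): turn R to N, flip to black, move to (2,2). |black|=3
Step 2: on WHITE (2,2): turn R to E, flip to black, move to (2,3). |black|=4
Step 3: on WHITE (2,3): turn R to S, flip to black, move to (3,3). |black|=5
Step 4: on WHITE (3,3): turn R to W, flip to black, move to (3,2). |black|=6
Step 5: on BLACK (3,2): turn L to S, flip to white, move to (4,2). |black|=5
Step 6: on WHITE (4,2): turn R to W, flip to black, move to (4,1). |black|=6
Step 7: on BLACK (4,1): turn L to S, flip to white, move to (5,1). |black|=5
Step 8: on WHITE (5,1): turn R to W, flip to black, move to (5,0). |black|=6
Step 9: on WHITE (5,0): turn R to N, flip to black, move to (4,0). |black|=7
Step 10: on WHITE (4,0): turn R to E, flip to black, move to (4,1). |black|=8
Step 11: on WHITE (4,1): turn R to S, flip to black, move to (5,1). |black|=9
Step 12: on BLACK (5,1): turn L to E, flip to white, move to (5,2). |black|=8
Step 13: on WHITE (5,2): turn R to S, flip to black, move to (6,2). |black|=9
Step 14: on WHITE (6,2): turn R to W, flip to black, move to (6,1). |black|=10
Step 15: on WHITE (6,1): turn R to N, flip to black, move to (5,1). |black|=11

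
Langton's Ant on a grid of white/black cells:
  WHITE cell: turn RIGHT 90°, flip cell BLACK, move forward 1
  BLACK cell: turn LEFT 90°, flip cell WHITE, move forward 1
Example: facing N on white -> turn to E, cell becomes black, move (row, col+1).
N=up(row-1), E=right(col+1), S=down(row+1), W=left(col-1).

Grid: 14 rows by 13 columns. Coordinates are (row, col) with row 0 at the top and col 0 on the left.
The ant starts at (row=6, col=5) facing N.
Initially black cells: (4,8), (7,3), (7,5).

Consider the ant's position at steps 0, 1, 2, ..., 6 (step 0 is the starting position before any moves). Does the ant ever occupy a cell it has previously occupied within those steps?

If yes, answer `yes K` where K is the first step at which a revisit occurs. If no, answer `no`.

Answer: no

Derivation:
Step 1: on WHITE (6,5): turn R to E, flip to black, move to (6,6). |black|=4 — new cell
Step 2: on WHITE (6,6): turn R to S, flip to black, move to (7,6). |black|=5 — new cell
Step 3: on WHITE (7,6): turn R to W, flip to black, move to (7,5). |black|=6 — new cell
Step 4: on BLACK (7,5): turn L to S, flip to white, move to (8,5). |black|=5 — new cell
Step 5: on WHITE (8,5): turn R to W, flip to black, move to (8,4). |black|=6 — new cell
Step 6: on WHITE (8,4): turn R to N, flip to black, move to (7,4). |black|=7 — new cell
No revisit within 6 steps.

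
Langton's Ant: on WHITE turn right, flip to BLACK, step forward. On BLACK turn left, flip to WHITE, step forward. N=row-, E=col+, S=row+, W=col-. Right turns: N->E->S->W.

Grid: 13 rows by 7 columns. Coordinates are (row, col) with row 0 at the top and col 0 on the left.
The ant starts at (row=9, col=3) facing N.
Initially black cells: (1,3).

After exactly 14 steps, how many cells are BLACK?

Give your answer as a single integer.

Step 1: on WHITE (9,3): turn R to E, flip to black, move to (9,4). |black|=2
Step 2: on WHITE (9,4): turn R to S, flip to black, move to (10,4). |black|=3
Step 3: on WHITE (10,4): turn R to W, flip to black, move to (10,3). |black|=4
Step 4: on WHITE (10,3): turn R to N, flip to black, move to (9,3). |black|=5
Step 5: on BLACK (9,3): turn L to W, flip to white, move to (9,2). |black|=4
Step 6: on WHITE (9,2): turn R to N, flip to black, move to (8,2). |black|=5
Step 7: on WHITE (8,2): turn R to E, flip to black, move to (8,3). |black|=6
Step 8: on WHITE (8,3): turn R to S, flip to black, move to (9,3). |black|=7
Step 9: on WHITE (9,3): turn R to W, flip to black, move to (9,2). |black|=8
Step 10: on BLACK (9,2): turn L to S, flip to white, move to (10,2). |black|=7
Step 11: on WHITE (10,2): turn R to W, flip to black, move to (10,1). |black|=8
Step 12: on WHITE (10,1): turn R to N, flip to black, move to (9,1). |black|=9
Step 13: on WHITE (9,1): turn R to E, flip to black, move to (9,2). |black|=10
Step 14: on WHITE (9,2): turn R to S, flip to black, move to (10,2). |black|=11

Answer: 11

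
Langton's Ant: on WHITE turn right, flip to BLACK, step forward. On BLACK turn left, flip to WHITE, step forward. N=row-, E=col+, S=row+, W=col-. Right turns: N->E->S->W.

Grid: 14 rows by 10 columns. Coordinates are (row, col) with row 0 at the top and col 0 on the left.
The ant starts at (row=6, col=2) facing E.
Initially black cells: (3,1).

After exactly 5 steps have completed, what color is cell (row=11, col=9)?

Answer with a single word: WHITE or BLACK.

Answer: WHITE

Derivation:
Step 1: on WHITE (6,2): turn R to S, flip to black, move to (7,2). |black|=2
Step 2: on WHITE (7,2): turn R to W, flip to black, move to (7,1). |black|=3
Step 3: on WHITE (7,1): turn R to N, flip to black, move to (6,1). |black|=4
Step 4: on WHITE (6,1): turn R to E, flip to black, move to (6,2). |black|=5
Step 5: on BLACK (6,2): turn L to N, flip to white, move to (5,2). |black|=4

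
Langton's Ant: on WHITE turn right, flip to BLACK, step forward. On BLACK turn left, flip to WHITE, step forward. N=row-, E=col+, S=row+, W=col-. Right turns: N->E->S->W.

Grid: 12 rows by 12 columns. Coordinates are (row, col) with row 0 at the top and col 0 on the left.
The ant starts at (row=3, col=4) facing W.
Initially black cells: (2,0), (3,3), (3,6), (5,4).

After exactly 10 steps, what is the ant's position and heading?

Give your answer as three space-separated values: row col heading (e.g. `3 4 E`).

Step 1: on WHITE (3,4): turn R to N, flip to black, move to (2,4). |black|=5
Step 2: on WHITE (2,4): turn R to E, flip to black, move to (2,5). |black|=6
Step 3: on WHITE (2,5): turn R to S, flip to black, move to (3,5). |black|=7
Step 4: on WHITE (3,5): turn R to W, flip to black, move to (3,4). |black|=8
Step 5: on BLACK (3,4): turn L to S, flip to white, move to (4,4). |black|=7
Step 6: on WHITE (4,4): turn R to W, flip to black, move to (4,3). |black|=8
Step 7: on WHITE (4,3): turn R to N, flip to black, move to (3,3). |black|=9
Step 8: on BLACK (3,3): turn L to W, flip to white, move to (3,2). |black|=8
Step 9: on WHITE (3,2): turn R to N, flip to black, move to (2,2). |black|=9
Step 10: on WHITE (2,2): turn R to E, flip to black, move to (2,3). |black|=10

Answer: 2 3 E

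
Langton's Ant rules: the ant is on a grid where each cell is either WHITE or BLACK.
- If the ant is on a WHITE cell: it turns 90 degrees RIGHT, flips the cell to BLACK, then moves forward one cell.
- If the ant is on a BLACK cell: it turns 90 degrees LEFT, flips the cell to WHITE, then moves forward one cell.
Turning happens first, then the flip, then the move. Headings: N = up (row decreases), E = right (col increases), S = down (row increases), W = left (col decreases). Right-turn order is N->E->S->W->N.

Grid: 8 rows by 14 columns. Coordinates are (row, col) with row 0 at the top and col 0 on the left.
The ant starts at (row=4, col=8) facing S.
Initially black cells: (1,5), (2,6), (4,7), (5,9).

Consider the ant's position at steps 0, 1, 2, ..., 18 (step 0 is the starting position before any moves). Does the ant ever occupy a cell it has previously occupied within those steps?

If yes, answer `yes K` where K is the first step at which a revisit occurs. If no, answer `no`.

Answer: yes 5

Derivation:
Step 1: on WHITE (4,8): turn R to W, flip to black, move to (4,7). |black|=5 — new cell
Step 2: on BLACK (4,7): turn L to S, flip to white, move to (5,7). |black|=4 — new cell
Step 3: on WHITE (5,7): turn R to W, flip to black, move to (5,6). |black|=5 — new cell
Step 4: on WHITE (5,6): turn R to N, flip to black, move to (4,6). |black|=6 — new cell
Step 5: on WHITE (4,6): turn R to E, flip to black, move to (4,7). |black|=7 — REVISIT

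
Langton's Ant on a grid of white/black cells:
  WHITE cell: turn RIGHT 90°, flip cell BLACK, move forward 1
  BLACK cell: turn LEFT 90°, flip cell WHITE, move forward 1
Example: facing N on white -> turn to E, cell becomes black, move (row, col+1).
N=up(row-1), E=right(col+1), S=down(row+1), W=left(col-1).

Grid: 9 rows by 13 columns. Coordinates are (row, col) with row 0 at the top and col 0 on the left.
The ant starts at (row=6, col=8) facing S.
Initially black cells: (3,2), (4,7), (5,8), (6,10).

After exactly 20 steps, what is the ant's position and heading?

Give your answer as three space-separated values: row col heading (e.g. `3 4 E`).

Answer: 2 8 N

Derivation:
Step 1: on WHITE (6,8): turn R to W, flip to black, move to (6,7). |black|=5
Step 2: on WHITE (6,7): turn R to N, flip to black, move to (5,7). |black|=6
Step 3: on WHITE (5,7): turn R to E, flip to black, move to (5,8). |black|=7
Step 4: on BLACK (5,8): turn L to N, flip to white, move to (4,8). |black|=6
Step 5: on WHITE (4,8): turn R to E, flip to black, move to (4,9). |black|=7
Step 6: on WHITE (4,9): turn R to S, flip to black, move to (5,9). |black|=8
Step 7: on WHITE (5,9): turn R to W, flip to black, move to (5,8). |black|=9
Step 8: on WHITE (5,8): turn R to N, flip to black, move to (4,8). |black|=10
Step 9: on BLACK (4,8): turn L to W, flip to white, move to (4,7). |black|=9
Step 10: on BLACK (4,7): turn L to S, flip to white, move to (5,7). |black|=8
Step 11: on BLACK (5,7): turn L to E, flip to white, move to (5,8). |black|=7
Step 12: on BLACK (5,8): turn L to N, flip to white, move to (4,8). |black|=6
Step 13: on WHITE (4,8): turn R to E, flip to black, move to (4,9). |black|=7
Step 14: on BLACK (4,9): turn L to N, flip to white, move to (3,9). |black|=6
Step 15: on WHITE (3,9): turn R to E, flip to black, move to (3,10). |black|=7
Step 16: on WHITE (3,10): turn R to S, flip to black, move to (4,10). |black|=8
Step 17: on WHITE (4,10): turn R to W, flip to black, move to (4,9). |black|=9
Step 18: on WHITE (4,9): turn R to N, flip to black, move to (3,9). |black|=10
Step 19: on BLACK (3,9): turn L to W, flip to white, move to (3,8). |black|=9
Step 20: on WHITE (3,8): turn R to N, flip to black, move to (2,8). |black|=10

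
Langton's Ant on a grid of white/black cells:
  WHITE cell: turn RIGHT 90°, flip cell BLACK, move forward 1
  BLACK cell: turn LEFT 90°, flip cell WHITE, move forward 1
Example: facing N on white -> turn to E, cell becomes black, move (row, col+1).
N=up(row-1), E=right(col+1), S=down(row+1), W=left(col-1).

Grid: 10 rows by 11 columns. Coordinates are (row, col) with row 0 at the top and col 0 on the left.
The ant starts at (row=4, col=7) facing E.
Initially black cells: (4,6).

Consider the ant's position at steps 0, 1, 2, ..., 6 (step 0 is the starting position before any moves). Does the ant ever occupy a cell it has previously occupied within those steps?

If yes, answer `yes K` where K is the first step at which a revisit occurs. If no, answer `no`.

Step 1: on WHITE (4,7): turn R to S, flip to black, move to (5,7). |black|=2 — new cell
Step 2: on WHITE (5,7): turn R to W, flip to black, move to (5,6). |black|=3 — new cell
Step 3: on WHITE (5,6): turn R to N, flip to black, move to (4,6). |black|=4 — new cell
Step 4: on BLACK (4,6): turn L to W, flip to white, move to (4,5). |black|=3 — new cell
Step 5: on WHITE (4,5): turn R to N, flip to black, move to (3,5). |black|=4 — new cell
Step 6: on WHITE (3,5): turn R to E, flip to black, move to (3,6). |black|=5 — new cell
No revisit within 6 steps.

Answer: no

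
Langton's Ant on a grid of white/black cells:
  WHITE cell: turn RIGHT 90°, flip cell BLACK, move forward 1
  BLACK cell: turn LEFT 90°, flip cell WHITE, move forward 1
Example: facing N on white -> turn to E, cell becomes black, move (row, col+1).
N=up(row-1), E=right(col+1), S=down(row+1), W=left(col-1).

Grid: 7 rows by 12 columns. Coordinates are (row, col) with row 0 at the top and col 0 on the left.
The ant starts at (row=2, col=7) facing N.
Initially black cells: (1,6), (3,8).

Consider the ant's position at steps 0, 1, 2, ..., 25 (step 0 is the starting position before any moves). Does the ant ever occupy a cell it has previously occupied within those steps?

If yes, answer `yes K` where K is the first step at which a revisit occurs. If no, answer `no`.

Answer: yes 6

Derivation:
Step 1: on WHITE (2,7): turn R to E, flip to black, move to (2,8). |black|=3 — new cell
Step 2: on WHITE (2,8): turn R to S, flip to black, move to (3,8). |black|=4 — new cell
Step 3: on BLACK (3,8): turn L to E, flip to white, move to (3,9). |black|=3 — new cell
Step 4: on WHITE (3,9): turn R to S, flip to black, move to (4,9). |black|=4 — new cell
Step 5: on WHITE (4,9): turn R to W, flip to black, move to (4,8). |black|=5 — new cell
Step 6: on WHITE (4,8): turn R to N, flip to black, move to (3,8). |black|=6 — REVISIT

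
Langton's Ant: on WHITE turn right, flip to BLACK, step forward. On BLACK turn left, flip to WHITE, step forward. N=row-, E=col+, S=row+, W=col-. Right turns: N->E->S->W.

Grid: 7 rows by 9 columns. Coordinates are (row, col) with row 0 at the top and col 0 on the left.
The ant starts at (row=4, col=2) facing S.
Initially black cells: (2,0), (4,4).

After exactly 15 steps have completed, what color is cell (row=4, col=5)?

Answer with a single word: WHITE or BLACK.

Step 1: on WHITE (4,2): turn R to W, flip to black, move to (4,1). |black|=3
Step 2: on WHITE (4,1): turn R to N, flip to black, move to (3,1). |black|=4
Step 3: on WHITE (3,1): turn R to E, flip to black, move to (3,2). |black|=5
Step 4: on WHITE (3,2): turn R to S, flip to black, move to (4,2). |black|=6
Step 5: on BLACK (4,2): turn L to E, flip to white, move to (4,3). |black|=5
Step 6: on WHITE (4,3): turn R to S, flip to black, move to (5,3). |black|=6
Step 7: on WHITE (5,3): turn R to W, flip to black, move to (5,2). |black|=7
Step 8: on WHITE (5,2): turn R to N, flip to black, move to (4,2). |black|=8
Step 9: on WHITE (4,2): turn R to E, flip to black, move to (4,3). |black|=9
Step 10: on BLACK (4,3): turn L to N, flip to white, move to (3,3). |black|=8
Step 11: on WHITE (3,3): turn R to E, flip to black, move to (3,4). |black|=9
Step 12: on WHITE (3,4): turn R to S, flip to black, move to (4,4). |black|=10
Step 13: on BLACK (4,4): turn L to E, flip to white, move to (4,5). |black|=9
Step 14: on WHITE (4,5): turn R to S, flip to black, move to (5,5). |black|=10
Step 15: on WHITE (5,5): turn R to W, flip to black, move to (5,4). |black|=11

Answer: BLACK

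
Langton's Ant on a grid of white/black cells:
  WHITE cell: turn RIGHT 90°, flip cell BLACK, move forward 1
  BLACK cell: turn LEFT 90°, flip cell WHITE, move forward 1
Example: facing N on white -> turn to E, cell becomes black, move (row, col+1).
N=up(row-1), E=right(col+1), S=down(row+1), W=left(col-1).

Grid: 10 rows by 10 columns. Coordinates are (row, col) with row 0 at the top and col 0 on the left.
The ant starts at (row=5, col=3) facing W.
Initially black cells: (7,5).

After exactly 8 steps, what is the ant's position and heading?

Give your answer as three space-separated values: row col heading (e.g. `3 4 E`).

Step 1: on WHITE (5,3): turn R to N, flip to black, move to (4,3). |black|=2
Step 2: on WHITE (4,3): turn R to E, flip to black, move to (4,4). |black|=3
Step 3: on WHITE (4,4): turn R to S, flip to black, move to (5,4). |black|=4
Step 4: on WHITE (5,4): turn R to W, flip to black, move to (5,3). |black|=5
Step 5: on BLACK (5,3): turn L to S, flip to white, move to (6,3). |black|=4
Step 6: on WHITE (6,3): turn R to W, flip to black, move to (6,2). |black|=5
Step 7: on WHITE (6,2): turn R to N, flip to black, move to (5,2). |black|=6
Step 8: on WHITE (5,2): turn R to E, flip to black, move to (5,3). |black|=7

Answer: 5 3 E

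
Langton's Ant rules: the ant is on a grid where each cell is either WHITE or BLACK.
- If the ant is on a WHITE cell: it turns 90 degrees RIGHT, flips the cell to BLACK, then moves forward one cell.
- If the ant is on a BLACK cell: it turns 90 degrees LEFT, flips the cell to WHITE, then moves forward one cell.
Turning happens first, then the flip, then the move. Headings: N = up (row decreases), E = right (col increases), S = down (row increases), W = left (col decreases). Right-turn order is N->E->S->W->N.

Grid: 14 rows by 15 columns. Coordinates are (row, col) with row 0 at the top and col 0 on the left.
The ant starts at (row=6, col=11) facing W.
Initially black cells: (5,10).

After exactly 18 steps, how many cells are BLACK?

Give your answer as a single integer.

Answer: 7

Derivation:
Step 1: on WHITE (6,11): turn R to N, flip to black, move to (5,11). |black|=2
Step 2: on WHITE (5,11): turn R to E, flip to black, move to (5,12). |black|=3
Step 3: on WHITE (5,12): turn R to S, flip to black, move to (6,12). |black|=4
Step 4: on WHITE (6,12): turn R to W, flip to black, move to (6,11). |black|=5
Step 5: on BLACK (6,11): turn L to S, flip to white, move to (7,11). |black|=4
Step 6: on WHITE (7,11): turn R to W, flip to black, move to (7,10). |black|=5
Step 7: on WHITE (7,10): turn R to N, flip to black, move to (6,10). |black|=6
Step 8: on WHITE (6,10): turn R to E, flip to black, move to (6,11). |black|=7
Step 9: on WHITE (6,11): turn R to S, flip to black, move to (7,11). |black|=8
Step 10: on BLACK (7,11): turn L to E, flip to white, move to (7,12). |black|=7
Step 11: on WHITE (7,12): turn R to S, flip to black, move to (8,12). |black|=8
Step 12: on WHITE (8,12): turn R to W, flip to black, move to (8,11). |black|=9
Step 13: on WHITE (8,11): turn R to N, flip to black, move to (7,11). |black|=10
Step 14: on WHITE (7,11): turn R to E, flip to black, move to (7,12). |black|=11
Step 15: on BLACK (7,12): turn L to N, flip to white, move to (6,12). |black|=10
Step 16: on BLACK (6,12): turn L to W, flip to white, move to (6,11). |black|=9
Step 17: on BLACK (6,11): turn L to S, flip to white, move to (7,11). |black|=8
Step 18: on BLACK (7,11): turn L to E, flip to white, move to (7,12). |black|=7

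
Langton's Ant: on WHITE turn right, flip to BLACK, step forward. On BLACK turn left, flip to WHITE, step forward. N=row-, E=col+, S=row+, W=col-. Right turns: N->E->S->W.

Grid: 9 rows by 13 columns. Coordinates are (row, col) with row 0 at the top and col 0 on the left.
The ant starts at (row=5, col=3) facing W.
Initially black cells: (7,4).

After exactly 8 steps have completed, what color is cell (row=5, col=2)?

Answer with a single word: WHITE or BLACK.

Step 1: on WHITE (5,3): turn R to N, flip to black, move to (4,3). |black|=2
Step 2: on WHITE (4,3): turn R to E, flip to black, move to (4,4). |black|=3
Step 3: on WHITE (4,4): turn R to S, flip to black, move to (5,4). |black|=4
Step 4: on WHITE (5,4): turn R to W, flip to black, move to (5,3). |black|=5
Step 5: on BLACK (5,3): turn L to S, flip to white, move to (6,3). |black|=4
Step 6: on WHITE (6,3): turn R to W, flip to black, move to (6,2). |black|=5
Step 7: on WHITE (6,2): turn R to N, flip to black, move to (5,2). |black|=6
Step 8: on WHITE (5,2): turn R to E, flip to black, move to (5,3). |black|=7

Answer: BLACK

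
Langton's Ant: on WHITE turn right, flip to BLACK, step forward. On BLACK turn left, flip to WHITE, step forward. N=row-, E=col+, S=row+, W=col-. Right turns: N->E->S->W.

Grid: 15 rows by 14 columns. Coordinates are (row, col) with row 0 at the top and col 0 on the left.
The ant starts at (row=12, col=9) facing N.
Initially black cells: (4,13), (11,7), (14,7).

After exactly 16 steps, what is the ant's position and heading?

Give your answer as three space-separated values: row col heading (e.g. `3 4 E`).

Step 1: on WHITE (12,9): turn R to E, flip to black, move to (12,10). |black|=4
Step 2: on WHITE (12,10): turn R to S, flip to black, move to (13,10). |black|=5
Step 3: on WHITE (13,10): turn R to W, flip to black, move to (13,9). |black|=6
Step 4: on WHITE (13,9): turn R to N, flip to black, move to (12,9). |black|=7
Step 5: on BLACK (12,9): turn L to W, flip to white, move to (12,8). |black|=6
Step 6: on WHITE (12,8): turn R to N, flip to black, move to (11,8). |black|=7
Step 7: on WHITE (11,8): turn R to E, flip to black, move to (11,9). |black|=8
Step 8: on WHITE (11,9): turn R to S, flip to black, move to (12,9). |black|=9
Step 9: on WHITE (12,9): turn R to W, flip to black, move to (12,8). |black|=10
Step 10: on BLACK (12,8): turn L to S, flip to white, move to (13,8). |black|=9
Step 11: on WHITE (13,8): turn R to W, flip to black, move to (13,7). |black|=10
Step 12: on WHITE (13,7): turn R to N, flip to black, move to (12,7). |black|=11
Step 13: on WHITE (12,7): turn R to E, flip to black, move to (12,8). |black|=12
Step 14: on WHITE (12,8): turn R to S, flip to black, move to (13,8). |black|=13
Step 15: on BLACK (13,8): turn L to E, flip to white, move to (13,9). |black|=12
Step 16: on BLACK (13,9): turn L to N, flip to white, move to (12,9). |black|=11

Answer: 12 9 N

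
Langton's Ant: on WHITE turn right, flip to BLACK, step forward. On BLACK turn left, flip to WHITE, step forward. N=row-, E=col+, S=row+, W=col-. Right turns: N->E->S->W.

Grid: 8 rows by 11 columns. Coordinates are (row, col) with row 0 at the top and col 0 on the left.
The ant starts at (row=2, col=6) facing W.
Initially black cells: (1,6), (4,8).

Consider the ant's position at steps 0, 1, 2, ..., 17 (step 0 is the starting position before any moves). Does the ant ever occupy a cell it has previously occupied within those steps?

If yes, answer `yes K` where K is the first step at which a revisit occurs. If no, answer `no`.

Answer: yes 5

Derivation:
Step 1: on WHITE (2,6): turn R to N, flip to black, move to (1,6). |black|=3 — new cell
Step 2: on BLACK (1,6): turn L to W, flip to white, move to (1,5). |black|=2 — new cell
Step 3: on WHITE (1,5): turn R to N, flip to black, move to (0,5). |black|=3 — new cell
Step 4: on WHITE (0,5): turn R to E, flip to black, move to (0,6). |black|=4 — new cell
Step 5: on WHITE (0,6): turn R to S, flip to black, move to (1,6). |black|=5 — REVISIT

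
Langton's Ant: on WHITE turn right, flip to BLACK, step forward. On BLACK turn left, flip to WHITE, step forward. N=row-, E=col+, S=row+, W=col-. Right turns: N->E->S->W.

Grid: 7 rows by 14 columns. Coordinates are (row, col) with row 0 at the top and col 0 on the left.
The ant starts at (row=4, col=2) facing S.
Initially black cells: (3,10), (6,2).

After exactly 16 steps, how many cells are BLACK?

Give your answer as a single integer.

Step 1: on WHITE (4,2): turn R to W, flip to black, move to (4,1). |black|=3
Step 2: on WHITE (4,1): turn R to N, flip to black, move to (3,1). |black|=4
Step 3: on WHITE (3,1): turn R to E, flip to black, move to (3,2). |black|=5
Step 4: on WHITE (3,2): turn R to S, flip to black, move to (4,2). |black|=6
Step 5: on BLACK (4,2): turn L to E, flip to white, move to (4,3). |black|=5
Step 6: on WHITE (4,3): turn R to S, flip to black, move to (5,3). |black|=6
Step 7: on WHITE (5,3): turn R to W, flip to black, move to (5,2). |black|=7
Step 8: on WHITE (5,2): turn R to N, flip to black, move to (4,2). |black|=8
Step 9: on WHITE (4,2): turn R to E, flip to black, move to (4,3). |black|=9
Step 10: on BLACK (4,3): turn L to N, flip to white, move to (3,3). |black|=8
Step 11: on WHITE (3,3): turn R to E, flip to black, move to (3,4). |black|=9
Step 12: on WHITE (3,4): turn R to S, flip to black, move to (4,4). |black|=10
Step 13: on WHITE (4,4): turn R to W, flip to black, move to (4,3). |black|=11
Step 14: on WHITE (4,3): turn R to N, flip to black, move to (3,3). |black|=12
Step 15: on BLACK (3,3): turn L to W, flip to white, move to (3,2). |black|=11
Step 16: on BLACK (3,2): turn L to S, flip to white, move to (4,2). |black|=10

Answer: 10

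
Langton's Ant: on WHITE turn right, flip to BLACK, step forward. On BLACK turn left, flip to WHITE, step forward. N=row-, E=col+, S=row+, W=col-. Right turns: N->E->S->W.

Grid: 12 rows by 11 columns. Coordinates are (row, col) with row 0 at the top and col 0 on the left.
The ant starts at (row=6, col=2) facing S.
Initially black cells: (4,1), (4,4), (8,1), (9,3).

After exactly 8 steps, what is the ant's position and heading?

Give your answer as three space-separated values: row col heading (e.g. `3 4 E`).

Step 1: on WHITE (6,2): turn R to W, flip to black, move to (6,1). |black|=5
Step 2: on WHITE (6,1): turn R to N, flip to black, move to (5,1). |black|=6
Step 3: on WHITE (5,1): turn R to E, flip to black, move to (5,2). |black|=7
Step 4: on WHITE (5,2): turn R to S, flip to black, move to (6,2). |black|=8
Step 5: on BLACK (6,2): turn L to E, flip to white, move to (6,3). |black|=7
Step 6: on WHITE (6,3): turn R to S, flip to black, move to (7,3). |black|=8
Step 7: on WHITE (7,3): turn R to W, flip to black, move to (7,2). |black|=9
Step 8: on WHITE (7,2): turn R to N, flip to black, move to (6,2). |black|=10

Answer: 6 2 N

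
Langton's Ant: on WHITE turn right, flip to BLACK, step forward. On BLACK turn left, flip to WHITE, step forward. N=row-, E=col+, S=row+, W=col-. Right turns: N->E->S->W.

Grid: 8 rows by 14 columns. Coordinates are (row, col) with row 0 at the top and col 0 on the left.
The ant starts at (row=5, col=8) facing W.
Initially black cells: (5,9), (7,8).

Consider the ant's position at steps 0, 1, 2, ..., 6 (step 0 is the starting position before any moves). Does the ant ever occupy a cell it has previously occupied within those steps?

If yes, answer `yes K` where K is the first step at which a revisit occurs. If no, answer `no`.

Step 1: on WHITE (5,8): turn R to N, flip to black, move to (4,8). |black|=3 — new cell
Step 2: on WHITE (4,8): turn R to E, flip to black, move to (4,9). |black|=4 — new cell
Step 3: on WHITE (4,9): turn R to S, flip to black, move to (5,9). |black|=5 — new cell
Step 4: on BLACK (5,9): turn L to E, flip to white, move to (5,10). |black|=4 — new cell
Step 5: on WHITE (5,10): turn R to S, flip to black, move to (6,10). |black|=5 — new cell
Step 6: on WHITE (6,10): turn R to W, flip to black, move to (6,9). |black|=6 — new cell
No revisit within 6 steps.

Answer: no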